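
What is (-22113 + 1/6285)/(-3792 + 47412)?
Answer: -34745051/68537925 ≈ -0.50695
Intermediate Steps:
(-22113 + 1/6285)/(-3792 + 47412) = (-22113 + 1/6285)/43620 = -138980204/6285*1/43620 = -34745051/68537925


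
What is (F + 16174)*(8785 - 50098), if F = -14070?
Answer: -86922552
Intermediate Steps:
(F + 16174)*(8785 - 50098) = (-14070 + 16174)*(8785 - 50098) = 2104*(-41313) = -86922552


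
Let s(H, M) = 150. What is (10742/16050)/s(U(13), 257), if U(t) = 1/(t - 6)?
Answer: 5371/1203750 ≈ 0.0044619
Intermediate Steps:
U(t) = 1/(-6 + t)
(10742/16050)/s(U(13), 257) = (10742/16050)/150 = (10742*(1/16050))*(1/150) = (5371/8025)*(1/150) = 5371/1203750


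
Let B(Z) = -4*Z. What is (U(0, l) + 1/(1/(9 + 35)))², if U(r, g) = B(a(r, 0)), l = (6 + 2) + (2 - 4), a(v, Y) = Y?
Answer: 1936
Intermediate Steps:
l = 6 (l = 8 - 2 = 6)
U(r, g) = 0 (U(r, g) = -4*0 = 0)
(U(0, l) + 1/(1/(9 + 35)))² = (0 + 1/(1/(9 + 35)))² = (0 + 1/(1/44))² = (0 + 44)² = 44² = 1936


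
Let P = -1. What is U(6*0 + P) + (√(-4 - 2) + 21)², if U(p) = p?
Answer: 434 + 42*I*√6 ≈ 434.0 + 102.88*I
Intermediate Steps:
U(6*0 + P) + (√(-4 - 2) + 21)² = (6*0 - 1) + (√(-4 - 2) + 21)² = (0 - 1) + (√(-6) + 21)² = -1 + (I*√6 + 21)² = -1 + (21 + I*√6)²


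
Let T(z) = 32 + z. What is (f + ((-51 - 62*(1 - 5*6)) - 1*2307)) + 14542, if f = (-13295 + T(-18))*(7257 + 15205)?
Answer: -298303840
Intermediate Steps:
f = -298317822 (f = (-13295 + (32 - 18))*(7257 + 15205) = (-13295 + 14)*22462 = -13281*22462 = -298317822)
(f + ((-51 - 62*(1 - 5*6)) - 1*2307)) + 14542 = (-298317822 + ((-51 - 62*(1 - 5*6)) - 1*2307)) + 14542 = (-298317822 + ((-51 - 62*(1 - 30)) - 2307)) + 14542 = (-298317822 + ((-51 - 62*(-29)) - 2307)) + 14542 = (-298317822 + ((-51 + 1798) - 2307)) + 14542 = (-298317822 + (1747 - 2307)) + 14542 = (-298317822 - 560) + 14542 = -298318382 + 14542 = -298303840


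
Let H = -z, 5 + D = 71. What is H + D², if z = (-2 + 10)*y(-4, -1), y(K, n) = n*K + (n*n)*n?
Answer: 4332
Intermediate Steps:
D = 66 (D = -5 + 71 = 66)
y(K, n) = n³ + K*n (y(K, n) = K*n + n²*n = K*n + n³ = n³ + K*n)
z = 24 (z = (-2 + 10)*(-(-4 + (-1)²)) = 8*(-(-4 + 1)) = 8*(-1*(-3)) = 8*3 = 24)
H = -24 (H = -1*24 = -24)
H + D² = -24 + 66² = -24 + 4356 = 4332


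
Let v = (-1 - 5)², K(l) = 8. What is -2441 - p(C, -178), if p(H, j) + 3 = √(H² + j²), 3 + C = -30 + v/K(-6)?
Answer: -2438 - √129985/2 ≈ -2618.3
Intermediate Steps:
v = 36 (v = (-6)² = 36)
C = -57/2 (C = -3 + (-30 + 36/8) = -3 + (-30 + 36*(⅛)) = -3 + (-30 + 9/2) = -3 - 51/2 = -57/2 ≈ -28.500)
p(H, j) = -3 + √(H² + j²)
-2441 - p(C, -178) = -2441 - (-3 + √((-57/2)² + (-178)²)) = -2441 - (-3 + √(3249/4 + 31684)) = -2441 - (-3 + √(129985/4)) = -2441 - (-3 + √129985/2) = -2441 + (3 - √129985/2) = -2438 - √129985/2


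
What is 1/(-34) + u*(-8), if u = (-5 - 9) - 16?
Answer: 8159/34 ≈ 239.97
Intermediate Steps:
u = -30 (u = -14 - 16 = -30)
1/(-34) + u*(-8) = 1/(-34) - 30*(-8) = -1/34 + 240 = 8159/34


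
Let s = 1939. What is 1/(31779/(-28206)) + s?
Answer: 6843475/3531 ≈ 1938.1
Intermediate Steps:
1/(31779/(-28206)) + s = 1/(31779/(-28206)) + 1939 = 1/(31779*(-1/28206)) + 1939 = 1/(-3531/3134) + 1939 = -3134/3531 + 1939 = 6843475/3531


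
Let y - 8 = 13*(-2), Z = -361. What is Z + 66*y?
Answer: -1549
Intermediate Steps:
y = -18 (y = 8 + 13*(-2) = 8 - 26 = -18)
Z + 66*y = -361 + 66*(-18) = -361 - 1188 = -1549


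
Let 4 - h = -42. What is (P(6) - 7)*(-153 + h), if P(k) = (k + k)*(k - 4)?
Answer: -1819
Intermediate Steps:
h = 46 (h = 4 - 1*(-42) = 4 + 42 = 46)
P(k) = 2*k*(-4 + k) (P(k) = (2*k)*(-4 + k) = 2*k*(-4 + k))
(P(6) - 7)*(-153 + h) = (2*6*(-4 + 6) - 7)*(-153 + 46) = (2*6*2 - 7)*(-107) = (24 - 7)*(-107) = 17*(-107) = -1819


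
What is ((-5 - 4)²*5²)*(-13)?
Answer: -26325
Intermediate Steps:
((-5 - 4)²*5²)*(-13) = ((-9)²*25)*(-13) = (81*25)*(-13) = 2025*(-13) = -26325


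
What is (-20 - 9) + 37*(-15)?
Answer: -584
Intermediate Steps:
(-20 - 9) + 37*(-15) = -29 - 555 = -584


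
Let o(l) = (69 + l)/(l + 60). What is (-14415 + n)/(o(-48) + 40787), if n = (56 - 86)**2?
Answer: -3604/10877 ≈ -0.33134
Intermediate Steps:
n = 900 (n = (-30)**2 = 900)
o(l) = (69 + l)/(60 + l)
(-14415 + n)/(o(-48) + 40787) = (-14415 + 900)/((69 - 48)/(60 - 48) + 40787) = -13515/(21/12 + 40787) = -13515/((1/12)*21 + 40787) = -13515/(7/4 + 40787) = -13515/163155/4 = -13515*4/163155 = -3604/10877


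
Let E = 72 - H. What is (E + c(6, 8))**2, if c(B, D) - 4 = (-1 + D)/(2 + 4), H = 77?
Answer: 1/36 ≈ 0.027778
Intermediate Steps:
c(B, D) = 23/6 + D/6 (c(B, D) = 4 + (-1 + D)/(2 + 4) = 4 + (-1 + D)/6 = 4 + (-1 + D)*(1/6) = 4 + (-1/6 + D/6) = 23/6 + D/6)
E = -5 (E = 72 - 1*77 = 72 - 77 = -5)
(E + c(6, 8))**2 = (-5 + (23/6 + (1/6)*8))**2 = (-5 + (23/6 + 4/3))**2 = (-5 + 31/6)**2 = (1/6)**2 = 1/36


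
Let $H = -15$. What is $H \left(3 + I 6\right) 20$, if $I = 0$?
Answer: $-900$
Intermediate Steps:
$H \left(3 + I 6\right) 20 = - 15 \left(3 + 0 \cdot 6\right) 20 = - 15 \left(3 + 0\right) 20 = \left(-15\right) 3 \cdot 20 = \left(-45\right) 20 = -900$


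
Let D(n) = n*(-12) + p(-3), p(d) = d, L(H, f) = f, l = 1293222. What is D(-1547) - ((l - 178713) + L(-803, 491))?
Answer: -1096439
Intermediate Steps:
D(n) = -3 - 12*n (D(n) = n*(-12) - 3 = -12*n - 3 = -3 - 12*n)
D(-1547) - ((l - 178713) + L(-803, 491)) = (-3 - 12*(-1547)) - ((1293222 - 178713) + 491) = (-3 + 18564) - (1114509 + 491) = 18561 - 1*1115000 = 18561 - 1115000 = -1096439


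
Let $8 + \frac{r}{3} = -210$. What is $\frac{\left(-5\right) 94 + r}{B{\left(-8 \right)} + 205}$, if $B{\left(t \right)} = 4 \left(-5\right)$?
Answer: $- \frac{1124}{185} \approx -6.0757$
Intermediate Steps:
$B{\left(t \right)} = -20$
$r = -654$ ($r = -24 + 3 \left(-210\right) = -24 - 630 = -654$)
$\frac{\left(-5\right) 94 + r}{B{\left(-8 \right)} + 205} = \frac{\left(-5\right) 94 - 654}{-20 + 205} = \frac{-470 - 654}{185} = \left(-1124\right) \frac{1}{185} = - \frac{1124}{185}$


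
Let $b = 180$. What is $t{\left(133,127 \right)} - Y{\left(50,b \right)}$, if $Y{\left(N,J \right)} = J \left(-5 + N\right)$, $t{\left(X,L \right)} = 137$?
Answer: $-7963$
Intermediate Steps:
$t{\left(133,127 \right)} - Y{\left(50,b \right)} = 137 - 180 \left(-5 + 50\right) = 137 - 180 \cdot 45 = 137 - 8100 = -7963$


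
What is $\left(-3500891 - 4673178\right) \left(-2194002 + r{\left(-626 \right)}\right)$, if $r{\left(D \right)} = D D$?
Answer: $14730702270694$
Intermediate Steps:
$r{\left(D \right)} = D^{2}$
$\left(-3500891 - 4673178\right) \left(-2194002 + r{\left(-626 \right)}\right) = \left(-3500891 - 4673178\right) \left(-2194002 + \left(-626\right)^{2}\right) = - 8174069 \left(-2194002 + 391876\right) = \left(-8174069\right) \left(-1802126\right) = 14730702270694$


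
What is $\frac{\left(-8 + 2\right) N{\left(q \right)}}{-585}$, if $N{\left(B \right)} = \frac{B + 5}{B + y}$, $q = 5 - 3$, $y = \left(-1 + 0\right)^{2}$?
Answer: $\frac{14}{585} \approx 0.023932$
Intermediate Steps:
$y = 1$ ($y = \left(-1\right)^{2} = 1$)
$q = 2$
$N{\left(B \right)} = \frac{5 + B}{1 + B}$ ($N{\left(B \right)} = \frac{B + 5}{B + 1} = \frac{5 + B}{1 + B}$)
$\frac{\left(-8 + 2\right) N{\left(q \right)}}{-585} = \frac{\left(-8 + 2\right) \frac{5 + 2}{1 + 2}}{-585} = - 6 \cdot \frac{1}{3} \cdot 7 \left(- \frac{1}{585}\right) = \left(-6\right) \frac{7}{3} \left(- \frac{1}{585}\right) = \left(-14\right) \left(- \frac{1}{585}\right) = \frac{14}{585}$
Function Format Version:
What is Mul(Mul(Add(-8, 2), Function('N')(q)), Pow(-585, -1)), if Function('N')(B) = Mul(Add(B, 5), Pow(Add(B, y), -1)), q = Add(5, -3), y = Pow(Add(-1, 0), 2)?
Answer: Rational(14, 585) ≈ 0.023932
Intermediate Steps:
y = 1 (y = Pow(-1, 2) = 1)
q = 2
Function('N')(B) = Mul(Pow(Add(1, B), -1), Add(5, B)) (Function('N')(B) = Mul(Add(B, 5), Pow(Add(B, 1), -1)) = Mul(Add(5, B), Pow(Add(1, B), -1)) = Mul(Pow(Add(1, B), -1), Add(5, B)))
Mul(Mul(Add(-8, 2), Function('N')(q)), Pow(-585, -1)) = Mul(Mul(Add(-8, 2), Mul(Pow(Add(1, 2), -1), Add(5, 2))), Pow(-585, -1)) = Mul(Mul(-6, Mul(Pow(3, -1), 7)), Rational(-1, 585)) = Mul(Mul(-6, Mul(Rational(1, 3), 7)), Rational(-1, 585)) = Mul(Mul(-6, Rational(7, 3)), Rational(-1, 585)) = Mul(-14, Rational(-1, 585)) = Rational(14, 585)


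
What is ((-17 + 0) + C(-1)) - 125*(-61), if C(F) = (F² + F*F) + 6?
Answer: 7616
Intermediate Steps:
C(F) = 6 + 2*F² (C(F) = (F² + F²) + 6 = 2*F² + 6 = 6 + 2*F²)
((-17 + 0) + C(-1)) - 125*(-61) = ((-17 + 0) + (6 + 2*(-1)²)) - 125*(-61) = (-17 + (6 + 2*1)) + 7625 = (-17 + (6 + 2)) + 7625 = (-17 + 8) + 7625 = -9 + 7625 = 7616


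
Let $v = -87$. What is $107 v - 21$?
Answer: $-9330$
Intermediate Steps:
$107 v - 21 = 107 \left(-87\right) - 21 = -9309 - 21 = -9330$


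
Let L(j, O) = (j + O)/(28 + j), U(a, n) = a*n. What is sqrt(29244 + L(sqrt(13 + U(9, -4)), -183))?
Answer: sqrt((818649 + 29245*I*sqrt(23))/(28 + I*sqrt(23))) ≈ 170.99 + 0.004*I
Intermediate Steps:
L(j, O) = (O + j)/(28 + j)
sqrt(29244 + L(sqrt(13 + U(9, -4)), -183)) = sqrt(29244 + (-183 + sqrt(13 + 9*(-4)))/(28 + sqrt(13 + 9*(-4)))) = sqrt(29244 + (-183 + sqrt(13 - 36))/(28 + sqrt(13 - 36))) = sqrt(29244 + (-183 + sqrt(-23))/(28 + sqrt(-23))) = sqrt(29244 + (-183 + I*sqrt(23))/(28 + I*sqrt(23)))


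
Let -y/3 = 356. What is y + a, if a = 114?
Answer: -954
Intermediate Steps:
y = -1068 (y = -3*356 = -1068)
y + a = -1068 + 114 = -954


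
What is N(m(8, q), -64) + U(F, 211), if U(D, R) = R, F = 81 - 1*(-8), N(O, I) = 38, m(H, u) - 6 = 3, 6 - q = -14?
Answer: 249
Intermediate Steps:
q = 20 (q = 6 - 1*(-14) = 6 + 14 = 20)
m(H, u) = 9 (m(H, u) = 6 + 3 = 9)
F = 89 (F = 81 + 8 = 89)
N(m(8, q), -64) + U(F, 211) = 38 + 211 = 249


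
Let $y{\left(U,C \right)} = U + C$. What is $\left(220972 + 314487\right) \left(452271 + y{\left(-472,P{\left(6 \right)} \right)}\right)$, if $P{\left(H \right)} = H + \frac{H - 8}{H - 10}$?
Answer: $\frac{483846642449}{2} \approx 2.4192 \cdot 10^{11}$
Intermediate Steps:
$P{\left(H \right)} = H + \frac{-8 + H}{-10 + H}$
$y{\left(U,C \right)} = C + U$
$\left(220972 + 314487\right) \left(452271 + y{\left(-472,P{\left(6 \right)} \right)}\right) = \left(220972 + 314487\right) \left(452271 - \left(472 - \frac{-8 + 6^{2} - 54}{-10 + 6}\right)\right) = 535459 \left(452271 - \left(472 - \frac{-8 + 36 - 54}{-4}\right)\right) = 535459 \left(452271 - \frac{931}{2}\right) = 535459 \cdot \frac{903611}{2} = \frac{483846642449}{2}$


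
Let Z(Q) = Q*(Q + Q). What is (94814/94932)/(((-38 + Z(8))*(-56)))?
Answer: -47407/239228640 ≈ -0.00019817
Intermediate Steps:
Z(Q) = 2*Q² (Z(Q) = Q*(2*Q) = 2*Q²)
(94814/94932)/(((-38 + Z(8))*(-56))) = (94814/94932)/(((-38 + 2*8²)*(-56))) = (94814*(1/94932))/(((-38 + 2*64)*(-56))) = 47407/(47466*(((-38 + 128)*(-56)))) = 47407/(47466*((90*(-56)))) = (47407/47466)/(-5040) = (47407/47466)*(-1/5040) = -47407/239228640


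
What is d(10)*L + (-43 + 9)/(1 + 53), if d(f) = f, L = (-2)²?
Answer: 1063/27 ≈ 39.370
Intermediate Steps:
L = 4
d(10)*L + (-43 + 9)/(1 + 53) = 10*4 + (-43 + 9)/(1 + 53) = 40 - 34/54 = 40 - 34*1/54 = 40 - 17/27 = 1063/27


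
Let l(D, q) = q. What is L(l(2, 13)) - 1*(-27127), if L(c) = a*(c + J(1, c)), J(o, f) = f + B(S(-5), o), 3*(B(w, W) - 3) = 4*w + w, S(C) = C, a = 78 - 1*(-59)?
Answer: 89875/3 ≈ 29958.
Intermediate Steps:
a = 137 (a = 78 + 59 = 137)
B(w, W) = 3 + 5*w/3 (B(w, W) = 3 + (4*w + w)/3 = 3 + (5*w)/3 = 3 + 5*w/3)
J(o, f) = -16/3 + f (J(o, f) = f + (3 + (5/3)*(-5)) = f + (3 - 25/3) = f - 16/3 = -16/3 + f)
L(c) = -2192/3 + 274*c (L(c) = 137*(c + (-16/3 + c)) = 137*(-16/3 + 2*c) = -2192/3 + 274*c)
L(l(2, 13)) - 1*(-27127) = (-2192/3 + 274*13) - 1*(-27127) = (-2192/3 + 3562) + 27127 = 8494/3 + 27127 = 89875/3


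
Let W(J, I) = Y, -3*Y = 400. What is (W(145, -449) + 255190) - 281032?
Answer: -77926/3 ≈ -25975.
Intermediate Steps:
Y = -400/3 (Y = -1/3*400 = -400/3 ≈ -133.33)
W(J, I) = -400/3
(W(145, -449) + 255190) - 281032 = (-400/3 + 255190) - 281032 = 765170/3 - 281032 = -77926/3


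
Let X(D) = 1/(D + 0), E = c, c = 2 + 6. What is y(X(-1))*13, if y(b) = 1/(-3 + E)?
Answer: 13/5 ≈ 2.6000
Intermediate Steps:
c = 8
E = 8
X(D) = 1/D
y(b) = ⅕ (y(b) = 1/(-3 + 8) = 1/5 = ⅕)
y(X(-1))*13 = (⅕)*13 = 13/5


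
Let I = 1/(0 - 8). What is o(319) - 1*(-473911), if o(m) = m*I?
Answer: 3790969/8 ≈ 4.7387e+5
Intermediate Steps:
I = -1/8 (I = 1/(-8) = -1/8 ≈ -0.12500)
o(m) = -m/8 (o(m) = m*(-1/8) = -m/8)
o(319) - 1*(-473911) = -1/8*319 - 1*(-473911) = -319/8 + 473911 = 3790969/8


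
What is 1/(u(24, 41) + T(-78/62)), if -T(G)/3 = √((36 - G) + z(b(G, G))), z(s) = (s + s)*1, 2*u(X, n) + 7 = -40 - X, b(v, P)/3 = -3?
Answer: -4402/134779 + 12*√18507/134779 ≈ -0.020549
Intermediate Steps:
b(v, P) = -9 (b(v, P) = 3*(-3) = -9)
u(X, n) = -47/2 - X/2 (u(X, n) = -7/2 + (-40 - X)/2 = -7/2 + (-20 - X/2) = -47/2 - X/2)
z(s) = 2*s (z(s) = (2*s)*1 = 2*s)
T(G) = -3*√(18 - G) (T(G) = -3*√((36 - G) + 2*(-9)) = -3*√((36 - G) - 18) = -3*√(18 - G))
1/(u(24, 41) + T(-78/62)) = 1/((-47/2 - ½*24) - 3*√(18 - (-78)/62)) = 1/((-47/2 - 12) - 3*√(18 - (-78)/62)) = 1/(-71/2 - 3*√(18 - 1*(-39/31))) = 1/(-71/2 - 3*√(18 + 39/31)) = 1/(-71/2 - 3*√18507/31)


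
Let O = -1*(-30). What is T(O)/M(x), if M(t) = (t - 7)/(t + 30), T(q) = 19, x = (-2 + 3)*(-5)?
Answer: -475/12 ≈ -39.583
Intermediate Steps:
O = 30
x = -5 (x = 1*(-5) = -5)
M(t) = (-7 + t)/(30 + t)
T(O)/M(x) = 19/(((-7 - 5)/(30 - 5))) = 19/((-12/25)) = 19/(((1/25)*(-12))) = 19/(-12/25) = 19*(-25/12) = -475/12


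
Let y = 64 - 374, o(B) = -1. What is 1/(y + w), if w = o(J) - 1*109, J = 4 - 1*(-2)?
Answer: -1/420 ≈ -0.0023810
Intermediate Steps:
J = 6 (J = 4 + 2 = 6)
w = -110 (w = -1 - 1*109 = -1 - 109 = -110)
y = -310
1/(y + w) = 1/(-310 - 110) = 1/(-420) = -1/420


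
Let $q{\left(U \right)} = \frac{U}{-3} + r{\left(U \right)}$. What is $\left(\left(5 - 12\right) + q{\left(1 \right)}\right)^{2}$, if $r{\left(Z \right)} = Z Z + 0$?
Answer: $\frac{361}{9} \approx 40.111$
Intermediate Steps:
$r{\left(Z \right)} = Z^{2}$ ($r{\left(Z \right)} = Z^{2} + 0 = Z^{2}$)
$q{\left(U \right)} = U^{2} - \frac{U}{3}$ ($q{\left(U \right)} = \frac{U}{-3} + U^{2} = U \left(- \frac{1}{3}\right) + U^{2} = - \frac{U}{3} + U^{2} = U^{2} - \frac{U}{3}$)
$\left(\left(5 - 12\right) + q{\left(1 \right)}\right)^{2} = \left(\left(5 - 12\right) + 1 \left(- \frac{1}{3} + 1\right)\right)^{2} = \left(\left(5 - 12\right) + 1 \cdot \frac{2}{3}\right)^{2} = \left(-7 + \frac{2}{3}\right)^{2} = \left(- \frac{19}{3}\right)^{2} = \frac{361}{9}$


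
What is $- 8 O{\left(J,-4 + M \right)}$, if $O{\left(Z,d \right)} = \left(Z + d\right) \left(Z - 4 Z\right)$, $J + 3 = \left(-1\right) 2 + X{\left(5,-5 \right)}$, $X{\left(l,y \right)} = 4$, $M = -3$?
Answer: $192$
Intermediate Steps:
$J = -1$ ($J = -3 + \left(\left(-1\right) 2 + 4\right) = -3 + \left(-2 + 4\right) = -3 + 2 = -1$)
$O{\left(Z,d \right)} = - 3 Z \left(Z + d\right)$ ($O{\left(Z,d \right)} = \left(Z + d\right) \left(- 3 Z\right) = - 3 Z \left(Z + d\right)$)
$- 8 O{\left(J,-4 + M \right)} = - 8 \left(\left(-3\right) \left(-1\right) \left(-1 - 7\right)\right) = - 8 \left(\left(-3\right) \left(-1\right) \left(-8\right)\right) = \left(-8\right) \left(-24\right) = 192$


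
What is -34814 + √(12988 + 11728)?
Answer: -34814 + 2*√6179 ≈ -34657.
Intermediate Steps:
-34814 + √(12988 + 11728) = -34814 + √24716 = -34814 + 2*√6179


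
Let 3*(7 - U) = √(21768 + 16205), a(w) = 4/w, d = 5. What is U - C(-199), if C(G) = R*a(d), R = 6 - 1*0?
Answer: 11/5 - √37973/3 ≈ -62.756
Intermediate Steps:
R = 6 (R = 6 + 0 = 6)
U = 7 - √37973/3 (U = 7 - √(21768 + 16205)/3 = 7 - √37973/3 ≈ -57.956)
C(G) = 24/5 (C(G) = 6*(4/5) = 6*(4*(⅕)) = 6*(⅘) = 24/5)
U - C(-199) = (7 - √37973/3) - 1*24/5 = (7 - √37973/3) - 24/5 = 11/5 - √37973/3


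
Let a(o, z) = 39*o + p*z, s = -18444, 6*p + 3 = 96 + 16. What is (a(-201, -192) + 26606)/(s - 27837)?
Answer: -5093/15427 ≈ -0.33014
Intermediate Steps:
p = 109/6 (p = -½ + (96 + 16)/6 = -½ + (⅙)*112 = -½ + 56/3 = 109/6 ≈ 18.167)
a(o, z) = 39*o + 109*z/6
(a(-201, -192) + 26606)/(s - 27837) = ((39*(-201) + (109/6)*(-192)) + 26606)/(-18444 - 27837) = ((-7839 - 3488) + 26606)/(-46281) = (-11327 + 26606)*(-1/46281) = 15279*(-1/46281) = -5093/15427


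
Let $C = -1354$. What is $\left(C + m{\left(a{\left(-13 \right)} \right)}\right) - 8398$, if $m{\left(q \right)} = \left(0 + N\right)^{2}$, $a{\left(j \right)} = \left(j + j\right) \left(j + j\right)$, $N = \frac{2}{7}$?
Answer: $- \frac{477844}{49} \approx -9751.9$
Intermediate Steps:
$N = \frac{2}{7}$ ($N = 2 \cdot \frac{1}{7} = \frac{2}{7} \approx 0.28571$)
$a{\left(j \right)} = 4 j^{2}$ ($a{\left(j \right)} = 2 j 2 j = 4 j^{2}$)
$m{\left(q \right)} = \frac{4}{49}$ ($m{\left(q \right)} = \left(0 + \frac{2}{7}\right)^{2} = \left(\frac{2}{7}\right)^{2} = \frac{4}{49}$)
$\left(C + m{\left(a{\left(-13 \right)} \right)}\right) - 8398 = \left(-1354 + \frac{4}{49}\right) - 8398 = - \frac{66342}{49} - 8398 = - \frac{477844}{49}$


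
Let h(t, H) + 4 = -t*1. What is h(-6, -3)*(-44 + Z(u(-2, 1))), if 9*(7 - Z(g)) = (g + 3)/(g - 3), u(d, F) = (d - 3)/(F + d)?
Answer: -674/9 ≈ -74.889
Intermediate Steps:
u(d, F) = (-3 + d)/(F + d)
h(t, H) = -4 - t (h(t, H) = -4 - t*1 = -4 - t)
Z(g) = 7 - (3 + g)/(9*(-3 + g)) (Z(g) = 7 - (g + 3)/(9*(g - 3)) = 7 - (3 + g)/(9*(-3 + g)))
h(-6, -3)*(-44 + Z(u(-2, 1))) = (-4 - 1*(-6))*(-44 + 2*(-96 + 31*((-3 - 2)/(1 - 2)))/(9*(-3 + (-3 - 2)/(1 - 2)))) = (-4 + 6)*(-44 + 2*(-96 + 31*(-5/(-1)))/(9*(-3 - 5/(-1)))) = 2*(-44 + 2*(-96 + 31*(-1*(-5)))/(9*(-3 - 1*(-5)))) = 2*(-44 + 2*(-96 + 31*5)/(9*(-3 + 5))) = 2*(-44 + (2/9)*(-96 + 155)/2) = 2*(-44 + (2/9)*(1/2)*59) = 2*(-44 + 59/9) = 2*(-337/9) = -674/9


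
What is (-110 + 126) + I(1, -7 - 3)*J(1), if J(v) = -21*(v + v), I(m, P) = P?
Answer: 436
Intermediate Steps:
J(v) = -42*v
(-110 + 126) + I(1, -7 - 3)*J(1) = (-110 + 126) + (-7 - 3)*(-42*1) = 16 - 10*(-42) = 16 + 420 = 436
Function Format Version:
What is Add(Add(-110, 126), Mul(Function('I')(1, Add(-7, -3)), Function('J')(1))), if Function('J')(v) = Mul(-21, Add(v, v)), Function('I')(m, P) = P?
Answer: 436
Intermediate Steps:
Function('J')(v) = Mul(-42, v) (Function('J')(v) = Mul(-21, Mul(2, v)) = Mul(-42, v))
Add(Add(-110, 126), Mul(Function('I')(1, Add(-7, -3)), Function('J')(1))) = Add(Add(-110, 126), Mul(Add(-7, -3), Mul(-42, 1))) = Add(16, Mul(-10, -42)) = Add(16, 420) = 436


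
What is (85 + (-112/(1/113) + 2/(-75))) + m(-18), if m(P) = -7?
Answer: -943352/75 ≈ -12578.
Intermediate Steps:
(85 + (-112/(1/113) + 2/(-75))) + m(-18) = (85 + (-112/(1/113) + 2/(-75))) - 7 = (85 + (-112/1/113 + 2*(-1/75))) - 7 = (85 + (-112*113 - 2/75)) - 7 = (85 + (-12656 - 2/75)) - 7 = (85 - 949202/75) - 7 = -942827/75 - 7 = -943352/75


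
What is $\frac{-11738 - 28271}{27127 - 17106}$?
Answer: $- \frac{40009}{10021} \approx -3.9925$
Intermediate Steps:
$\frac{-11738 - 28271}{27127 - 17106} = - \frac{40009}{10021}$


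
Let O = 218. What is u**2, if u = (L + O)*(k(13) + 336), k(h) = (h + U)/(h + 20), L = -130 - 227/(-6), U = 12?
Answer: 70397385799225/39204 ≈ 1.7957e+9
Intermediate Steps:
L = -553/6 (L = -130 - 227*(-1)/6 = -130 - 1*(-227/6) = -130 + 227/6 = -553/6 ≈ -92.167)
k(h) = (12 + h)/(20 + h) (k(h) = (h + 12)/(h + 20) = (12 + h)/(20 + h))
u = 8390315/198 (u = (-553/6 + 218)*((12 + 13)/(20 + 13) + 336) = 755*(25/33 + 336)/6 = (755/6)*(11113/33) = 8390315/198 ≈ 42375.)
u**2 = (8390315/198)**2 = 70397385799225/39204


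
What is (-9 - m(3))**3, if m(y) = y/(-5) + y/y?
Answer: -103823/125 ≈ -830.58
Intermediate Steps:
m(y) = 1 - y/5 (m(y) = y*(-1/5) + 1 = -y/5 + 1 = 1 - y/5)
(-9 - m(3))**3 = (-9 - (1 - 1/5*3))**3 = (-9 - (1 - 3/5))**3 = (-9 - 1*2/5)**3 = (-9 - 2/5)**3 = (-47/5)**3 = -103823/125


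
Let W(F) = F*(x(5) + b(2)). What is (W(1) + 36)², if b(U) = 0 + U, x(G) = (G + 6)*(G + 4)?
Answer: 18769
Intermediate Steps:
x(G) = (4 + G)*(6 + G) (x(G) = (6 + G)*(4 + G) = (4 + G)*(6 + G))
b(U) = U
W(F) = 101*F (W(F) = F*((24 + 5² + 10*5) + 2) = F*((24 + 25 + 50) + 2) = F*(99 + 2) = F*101 = 101*F)
(W(1) + 36)² = (101*1 + 36)² = (101 + 36)² = 137² = 18769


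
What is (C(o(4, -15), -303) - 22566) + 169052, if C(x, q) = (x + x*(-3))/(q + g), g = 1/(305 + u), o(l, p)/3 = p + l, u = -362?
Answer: 1265051215/8636 ≈ 1.4649e+5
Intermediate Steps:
o(l, p) = 3*l + 3*p (o(l, p) = 3*(p + l) = 3*(l + p) = 3*l + 3*p)
g = -1/57 (g = 1/(305 - 362) = 1/(-57) = -1/57 ≈ -0.017544)
C(x, q) = -2*x/(-1/57 + q) (C(x, q) = (x + x*(-3))/(q - 1/57) = (x - 3*x)/(-1/57 + q) = (-2*x)/(-1/57 + q) = -2*x/(-1/57 + q))
(C(o(4, -15), -303) - 22566) + 169052 = (-114*(3*4 + 3*(-15))/(-1 + 57*(-303)) - 22566) + 169052 = (-114*(12 - 45)/(-1 - 17271) - 22566) + 169052 = (-114*(-33)/(-17272) - 22566) + 169052 = (-114*(-33)*(-1/17272) - 22566) + 169052 = (-1881/8636 - 22566) + 169052 = -194881857/8636 + 169052 = 1265051215/8636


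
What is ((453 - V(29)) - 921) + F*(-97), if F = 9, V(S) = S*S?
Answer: -2182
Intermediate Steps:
V(S) = S**2
((453 - V(29)) - 921) + F*(-97) = ((453 - 1*29**2) - 921) + 9*(-97) = ((453 - 1*841) - 921) - 873 = ((453 - 841) - 921) - 873 = (-388 - 921) - 873 = -1309 - 873 = -2182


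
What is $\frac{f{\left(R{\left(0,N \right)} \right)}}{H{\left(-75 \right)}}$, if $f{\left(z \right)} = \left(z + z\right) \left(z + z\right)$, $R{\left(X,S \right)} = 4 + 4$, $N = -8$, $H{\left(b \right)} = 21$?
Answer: $\frac{256}{21} \approx 12.19$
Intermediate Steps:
$R{\left(X,S \right)} = 8$
$f{\left(z \right)} = 4 z^{2}$ ($f{\left(z \right)} = 2 z 2 z = 4 z^{2}$)
$\frac{f{\left(R{\left(0,N \right)} \right)}}{H{\left(-75 \right)}} = \frac{4 \cdot 8^{2}}{21} = 4 \cdot 64 \cdot \frac{1}{21} = 256 \cdot \frac{1}{21} = \frac{256}{21}$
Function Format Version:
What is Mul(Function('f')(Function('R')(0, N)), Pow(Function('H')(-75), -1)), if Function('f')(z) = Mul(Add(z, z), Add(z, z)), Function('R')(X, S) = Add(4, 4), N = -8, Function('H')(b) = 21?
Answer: Rational(256, 21) ≈ 12.190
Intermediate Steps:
Function('R')(X, S) = 8
Function('f')(z) = Mul(4, Pow(z, 2)) (Function('f')(z) = Mul(Mul(2, z), Mul(2, z)) = Mul(4, Pow(z, 2)))
Mul(Function('f')(Function('R')(0, N)), Pow(Function('H')(-75), -1)) = Mul(Mul(4, Pow(8, 2)), Pow(21, -1)) = Mul(Mul(4, 64), Rational(1, 21)) = Mul(256, Rational(1, 21)) = Rational(256, 21)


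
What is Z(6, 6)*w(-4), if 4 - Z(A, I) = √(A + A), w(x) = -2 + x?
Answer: -24 + 12*√3 ≈ -3.2154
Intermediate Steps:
Z(A, I) = 4 - √2*√A (Z(A, I) = 4 - √(A + A) = 4 - √(2*A) = 4 - √2*√A)
Z(6, 6)*w(-4) = (4 - √2*√6)*(-2 - 4) = (4 - 2*√3)*(-6) = -24 + 12*√3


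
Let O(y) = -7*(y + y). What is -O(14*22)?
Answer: 4312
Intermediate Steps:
O(y) = -14*y
-O(14*22) = -(-14)*14*22 = -(-14)*308 = -1*(-4312) = 4312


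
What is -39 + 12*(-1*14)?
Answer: -207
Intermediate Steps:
-39 + 12*(-1*14) = -39 + 12*(-14) = -39 - 168 = -207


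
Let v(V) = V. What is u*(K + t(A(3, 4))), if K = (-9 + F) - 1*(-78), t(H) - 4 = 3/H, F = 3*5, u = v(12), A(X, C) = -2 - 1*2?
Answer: 1047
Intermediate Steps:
A(X, C) = -4 (A(X, C) = -2 - 2 = -4)
u = 12
F = 15
t(H) = 4 + 3/H
K = 84 (K = (-9 + 15) - 1*(-78) = 6 + 78 = 84)
u*(K + t(A(3, 4))) = 12*(84 + (4 + 3/(-4))) = 12*(84 + (4 + 3*(-1/4))) = 12*(84 + (4 - 3/4)) = 12*(84 + 13/4) = 12*(349/4) = 1047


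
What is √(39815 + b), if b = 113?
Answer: 2*√9982 ≈ 199.82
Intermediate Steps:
√(39815 + b) = √(39815 + 113) = √39928 = 2*√9982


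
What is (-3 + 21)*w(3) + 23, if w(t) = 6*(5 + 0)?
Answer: 563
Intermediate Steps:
w(t) = 30 (w(t) = 6*5 = 30)
(-3 + 21)*w(3) + 23 = (-3 + 21)*30 + 23 = 18*30 + 23 = 540 + 23 = 563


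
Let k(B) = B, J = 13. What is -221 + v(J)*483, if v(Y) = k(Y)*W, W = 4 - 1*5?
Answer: -6500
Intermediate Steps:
W = -1 (W = 4 - 5 = -1)
v(Y) = -Y (v(Y) = Y*(-1) = -Y)
-221 + v(J)*483 = -221 - 1*13*483 = -221 - 13*483 = -221 - 6279 = -6500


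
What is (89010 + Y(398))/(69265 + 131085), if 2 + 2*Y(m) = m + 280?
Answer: 44674/100175 ≈ 0.44596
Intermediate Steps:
Y(m) = 139 + m/2 (Y(m) = -1 + (m + 280)/2 = -1 + (280 + m)/2 = -1 + (140 + m/2) = 139 + m/2)
(89010 + Y(398))/(69265 + 131085) = (89010 + (139 + (½)*398))/(69265 + 131085) = (89010 + (139 + 199))/200350 = (89010 + 338)*(1/200350) = 89348*(1/200350) = 44674/100175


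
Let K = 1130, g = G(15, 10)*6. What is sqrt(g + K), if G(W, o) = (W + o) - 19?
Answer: sqrt(1166) ≈ 34.147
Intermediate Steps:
G(W, o) = -19 + W + o
g = 36 (g = (-19 + 15 + 10)*6 = 6*6 = 36)
sqrt(g + K) = sqrt(36 + 1130) = sqrt(1166)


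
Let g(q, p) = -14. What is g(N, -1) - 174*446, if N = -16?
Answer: -77618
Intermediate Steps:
g(N, -1) - 174*446 = -14 - 174*446 = -14 - 77604 = -77618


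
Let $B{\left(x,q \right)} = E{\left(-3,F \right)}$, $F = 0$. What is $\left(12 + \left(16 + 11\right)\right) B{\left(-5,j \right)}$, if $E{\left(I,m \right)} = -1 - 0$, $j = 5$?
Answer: $-39$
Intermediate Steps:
$E{\left(I,m \right)} = -1$ ($E{\left(I,m \right)} = -1 + 0 = -1$)
$B{\left(x,q \right)} = -1$
$\left(12 + \left(16 + 11\right)\right) B{\left(-5,j \right)} = \left(12 + \left(16 + 11\right)\right) \left(-1\right) = \left(12 + 27\right) \left(-1\right) = 39 \left(-1\right) = -39$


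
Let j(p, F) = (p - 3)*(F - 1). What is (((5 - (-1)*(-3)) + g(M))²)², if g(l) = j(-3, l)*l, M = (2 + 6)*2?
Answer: 4275978808336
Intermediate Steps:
j(p, F) = (-1 + F)*(-3 + p) (j(p, F) = (-3 + p)*(-1 + F) = (-1 + F)*(-3 + p))
M = 16 (M = 8*2 = 16)
g(l) = l*(6 - 6*l) (g(l) = (3 - 1*(-3) - 3*l + l*(-3))*l = (3 + 3 - 3*l - 3*l)*l = (6 - 6*l)*l = l*(6 - 6*l))
(((5 - (-1)*(-3)) + g(M))²)² = (((5 - (-1)*(-3)) + 6*16*(1 - 1*16))²)² = (((5 - 1*3) + 6*16*(1 - 16))²)² = (((5 - 3) + 6*16*(-15))²)² = ((2 - 1440)²)² = ((-1438)²)² = 2067844² = 4275978808336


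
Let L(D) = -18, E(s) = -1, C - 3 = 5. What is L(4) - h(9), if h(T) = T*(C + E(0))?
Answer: -81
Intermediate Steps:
C = 8 (C = 3 + 5 = 8)
h(T) = 7*T (h(T) = T*(8 - 1) = T*7 = 7*T)
L(4) - h(9) = -18 - 7*9 = -18 - 1*63 = -18 - 63 = -81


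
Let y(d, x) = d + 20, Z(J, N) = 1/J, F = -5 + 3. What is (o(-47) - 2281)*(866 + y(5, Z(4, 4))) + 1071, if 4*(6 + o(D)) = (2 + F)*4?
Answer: -2036646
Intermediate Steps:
F = -2
o(D) = -6 (o(D) = -6 + ((2 - 2)*4)/4 = -6 + (0*4)/4 = -6 + (1/4)*0 = -6 + 0 = -6)
y(d, x) = 20 + d
(o(-47) - 2281)*(866 + y(5, Z(4, 4))) + 1071 = (-6 - 2281)*(866 + (20 + 5)) + 1071 = -2287*(866 + 25) + 1071 = -2287*891 + 1071 = -2037717 + 1071 = -2036646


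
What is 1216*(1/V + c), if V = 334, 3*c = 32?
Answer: 6500128/501 ≈ 12974.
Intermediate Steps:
c = 32/3 (c = (⅓)*32 = 32/3 ≈ 10.667)
1216*(1/V + c) = 1216*(1/334 + 32/3) = 1216*(10691/1002) = 6500128/501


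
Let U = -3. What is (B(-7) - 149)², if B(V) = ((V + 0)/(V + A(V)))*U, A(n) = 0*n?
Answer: 23104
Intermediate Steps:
A(n) = 0
B(V) = -3 (B(V) = ((V + 0)/(V + 0))*(-3) = (V/V)*(-3) = 1*(-3) = -3)
(B(-7) - 149)² = (-3 - 149)² = (-152)² = 23104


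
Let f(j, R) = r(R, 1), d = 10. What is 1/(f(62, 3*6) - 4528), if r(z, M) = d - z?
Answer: -1/4536 ≈ -0.00022046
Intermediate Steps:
r(z, M) = 10 - z
f(j, R) = 10 - R
1/(f(62, 3*6) - 4528) = 1/((10 - 3*6) - 4528) = 1/((10 - 1*18) - 4528) = 1/((10 - 18) - 4528) = 1/(-8 - 4528) = 1/(-4536) = -1/4536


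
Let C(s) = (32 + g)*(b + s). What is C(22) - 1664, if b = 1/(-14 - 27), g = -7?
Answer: -45699/41 ≈ -1114.6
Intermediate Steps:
b = -1/41 (b = 1/(-41) = -1/41 ≈ -0.024390)
C(s) = -25/41 + 25*s (C(s) = (32 - 7)*(-1/41 + s) = 25*(-1/41 + s) = -25/41 + 25*s)
C(22) - 1664 = (-25/41 + 25*22) - 1664 = (-25/41 + 550) - 1664 = 22525/41 - 1664 = -45699/41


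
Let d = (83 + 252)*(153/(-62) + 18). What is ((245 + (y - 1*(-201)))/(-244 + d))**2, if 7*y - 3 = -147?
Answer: 34090452496/4632563170921 ≈ 0.0073589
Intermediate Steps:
y = -144/7 (y = 3/7 + (1/7)*(-147) = 3/7 - 21 = -144/7 ≈ -20.571)
d = 322605/62 (d = 335*(153*(-1/62) + 18) = 335*(-153/62 + 18) = 335*(963/62) = 322605/62 ≈ 5203.3)
((245 + (y - 1*(-201)))/(-244 + d))**2 = ((245 + (-144/7 - 1*(-201)))/(-244 + 322605/62))**2 = ((245 + (-144/7 + 201))/(307477/62))**2 = ((245 + 1263/7)*(62/307477))**2 = ((2978/7)*(62/307477))**2 = (184636/2152339)**2 = 34090452496/4632563170921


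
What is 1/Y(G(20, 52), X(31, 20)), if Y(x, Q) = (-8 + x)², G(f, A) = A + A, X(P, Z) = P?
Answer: 1/9216 ≈ 0.00010851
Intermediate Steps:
G(f, A) = 2*A
1/Y(G(20, 52), X(31, 20)) = 1/((-8 + 2*52)²) = 1/((-8 + 104)²) = 1/(96²) = 1/9216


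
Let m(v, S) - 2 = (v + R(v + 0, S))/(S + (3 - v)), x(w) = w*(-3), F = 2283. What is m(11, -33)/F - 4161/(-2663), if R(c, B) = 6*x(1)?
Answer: 389719090/249264789 ≈ 1.5635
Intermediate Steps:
x(w) = -3*w
R(c, B) = -18 (R(c, B) = 6*(-3*1) = 6*(-3) = -18)
m(v, S) = 2 + (-18 + v)/(3 + S - v) (m(v, S) = 2 + (v - 18)/(S + (3 - v)) = 2 + (-18 + v)/(3 + S - v))
m(11, -33)/F - 4161/(-2663) = ((-12 - 1*11 + 2*(-33))/(3 - 33 - 1*11))/2283 - 4161/(-2663) = ((-12 - 11 - 66)/(3 - 33 - 11))*(1/2283) - 4161*(-1/2663) = (-89/(-41))*(1/2283) + 4161/2663 = -1/41*(-89)*(1/2283) + 4161/2663 = (89/41)*(1/2283) + 4161/2663 = 89/93603 + 4161/2663 = 389719090/249264789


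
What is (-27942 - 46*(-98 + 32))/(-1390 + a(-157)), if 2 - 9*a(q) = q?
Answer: 74718/4117 ≈ 18.149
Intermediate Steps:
a(q) = 2/9 - q/9
(-27942 - 46*(-98 + 32))/(-1390 + a(-157)) = (-27942 - 46*(-98 + 32))/(-1390 + (2/9 - ⅑*(-157))) = (-27942 - 46*(-66))/(-1390 + (2/9 + 157/9)) = (-27942 + 3036)/(-1390 + 53/3) = -24906/(-4117/3) = -24906*(-3/4117) = 74718/4117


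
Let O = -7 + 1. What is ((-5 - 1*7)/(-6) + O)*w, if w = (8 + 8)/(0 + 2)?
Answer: -32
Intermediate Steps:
O = -6
w = 8 (w = 16/2 = 16*(½) = 8)
((-5 - 1*7)/(-6) + O)*w = ((-5 - 1*7)/(-6) - 6)*8 = ((-5 - 7)*(-⅙) - 6)*8 = (-12*(-⅙) - 6)*8 = (2 - 6)*8 = -4*8 = -32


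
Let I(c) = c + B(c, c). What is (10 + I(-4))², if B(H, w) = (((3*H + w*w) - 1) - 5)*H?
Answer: 196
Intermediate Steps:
B(H, w) = H*(-6 + w² + 3*H) (B(H, w) = (((3*H + w²) - 1) - 5)*H = (((w² + 3*H) - 1) - 5)*H = ((-1 + w² + 3*H) - 5)*H = (-6 + w² + 3*H)*H = H*(-6 + w² + 3*H))
I(c) = c + c*(-6 + c² + 3*c)
(10 + I(-4))² = (10 - 4*(-5 + (-4)² + 3*(-4)))² = (10 - 4*(-5 + 16 - 12))² = (10 - 4*(-1))² = (10 + 4)² = 14² = 196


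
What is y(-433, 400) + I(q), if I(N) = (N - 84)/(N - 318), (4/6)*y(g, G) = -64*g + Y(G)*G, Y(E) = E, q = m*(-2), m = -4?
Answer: 43643078/155 ≈ 2.8157e+5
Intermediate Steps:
q = 8 (q = -4*(-2) = 8)
y(g, G) = -96*g + 3*G²/2 (y(g, G) = 3*(-64*g + G*G)/2 = 3*(-64*g + G²)/2 = 3*(G² - 64*g)/2 = -96*g + 3*G²/2)
I(N) = (-84 + N)/(-318 + N)
y(-433, 400) + I(q) = (-96*(-433) + (3/2)*400²) + (-84 + 8)/(-318 + 8) = (41568 + (3/2)*160000) - 76/(-310) = (41568 + 240000) - 1/310*(-76) = 281568 + 38/155 = 43643078/155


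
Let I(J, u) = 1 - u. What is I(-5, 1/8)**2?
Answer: 49/64 ≈ 0.76563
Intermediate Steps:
I(-5, 1/8)**2 = (1 - 1/8)**2 = (7/8)**2 = 49/64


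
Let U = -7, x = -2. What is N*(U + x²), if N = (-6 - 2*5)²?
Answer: -768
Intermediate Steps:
N = 256 (N = (-6 - 10)² = (-16)² = 256)
N*(U + x²) = 256*(-7 + (-2)²) = 256*(-7 + 4) = 256*(-3) = -768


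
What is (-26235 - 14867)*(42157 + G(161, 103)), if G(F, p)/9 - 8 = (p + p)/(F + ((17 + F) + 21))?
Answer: -17359080333/10 ≈ -1.7359e+9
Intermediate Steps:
G(F, p) = 72 + 18*p/(38 + 2*F) (G(F, p) = 72 + 9*((p + p)/(F + ((17 + F) + 21))) = 72 + 9*((2*p)/(F + (38 + F))) = 72 + 9*((2*p)/(38 + 2*F)) = 72 + 9*(2*p/(38 + 2*F)) = 72 + 18*p/(38 + 2*F))
(-26235 - 14867)*(42157 + G(161, 103)) = (-26235 - 14867)*(42157 + 9*(152 + 103 + 8*161)/(19 + 161)) = -41102*(42157 + 9*(152 + 103 + 1288)/180) = -41102*(42157 + 9*(1/180)*1543) = -41102*(42157 + 1543/20) = -41102*844683/20 = -17359080333/10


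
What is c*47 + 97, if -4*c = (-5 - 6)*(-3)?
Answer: -1163/4 ≈ -290.75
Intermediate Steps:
c = -33/4 (c = -(-5 - 6)*(-3)/4 = -(-11)*(-3)/4 = -1/4*33 = -33/4 ≈ -8.2500)
c*47 + 97 = -33/4*47 + 97 = -1551/4 + 97 = -1163/4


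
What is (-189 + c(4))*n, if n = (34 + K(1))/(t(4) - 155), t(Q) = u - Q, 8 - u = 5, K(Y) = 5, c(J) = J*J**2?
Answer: 125/4 ≈ 31.250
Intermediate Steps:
c(J) = J**3
u = 3 (u = 8 - 1*5 = 8 - 5 = 3)
t(Q) = 3 - Q
n = -1/4 (n = (34 + 5)/((3 - 1*4) - 155) = 39/((3 - 4) - 155) = 39/(-1 - 155) = 39/(-156) = 39*(-1/156) = -1/4 ≈ -0.25000)
(-189 + c(4))*n = (-189 + 4**3)*(-1/4) = (-189 + 64)*(-1/4) = -125*(-1/4) = 125/4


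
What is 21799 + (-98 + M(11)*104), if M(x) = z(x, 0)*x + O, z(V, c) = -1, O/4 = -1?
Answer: 20141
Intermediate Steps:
O = -4 (O = 4*(-1) = -4)
M(x) = -4 - x (M(x) = -x - 4 = -4 - x)
21799 + (-98 + M(11)*104) = 21799 + (-98 + (-4 - 1*11)*104) = 21799 + (-98 + (-4 - 11)*104) = 21799 + (-98 - 15*104) = 21799 + (-98 - 1560) = 21799 - 1658 = 20141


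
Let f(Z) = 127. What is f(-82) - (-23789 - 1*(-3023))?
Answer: 20893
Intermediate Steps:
f(-82) - (-23789 - 1*(-3023)) = 127 - (-23789 - 1*(-3023)) = 127 - (-23789 + 3023) = 127 - 1*(-20766) = 127 + 20766 = 20893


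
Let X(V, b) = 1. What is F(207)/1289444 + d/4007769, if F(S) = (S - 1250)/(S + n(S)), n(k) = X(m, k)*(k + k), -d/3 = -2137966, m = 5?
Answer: 1711963601223695/1069733293920252 ≈ 1.6004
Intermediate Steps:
d = 6413898 (d = -3*(-2137966) = 6413898)
n(k) = 2*k (n(k) = 1*(k + k) = 1*(2*k) = 2*k)
F(S) = (-1250 + S)/(3*S) (F(S) = (S - 1250)/(S + 2*S) = (-1250 + S)/((3*S)) = (-1250 + S)*(1/(3*S)) = (-1250 + S)/(3*S))
F(207)/1289444 + d/4007769 = ((⅓)*(-1250 + 207)/207)/1289444 + 6413898/4007769 = ((⅓)*(1/207)*(-1043))*(1/1289444) + 6413898*(1/4007769) = -1043/621*1/1289444 + 2137966/1335923 = -1043/800744724 + 2137966/1335923 = 1711963601223695/1069733293920252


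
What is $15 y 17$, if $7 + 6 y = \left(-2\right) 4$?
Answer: $- \frac{1275}{2} \approx -637.5$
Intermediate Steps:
$y = - \frac{5}{2}$ ($y = - \frac{7}{6} + \frac{\left(-2\right) 4}{6} = - \frac{7}{6} + \frac{1}{6} \left(-8\right) = - \frac{7}{6} - \frac{4}{3} = - \frac{5}{2} \approx -2.5$)
$15 y 17 = 15 \left(- \frac{5}{2}\right) 17 = \left(- \frac{75}{2}\right) 17 = - \frac{1275}{2}$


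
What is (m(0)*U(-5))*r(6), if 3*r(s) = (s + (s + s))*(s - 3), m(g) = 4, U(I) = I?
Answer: -360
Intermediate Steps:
r(s) = s*(-3 + s) (r(s) = ((s + (s + s))*(s - 3))/3 = ((s + 2*s)*(-3 + s))/3 = ((3*s)*(-3 + s))/3 = (3*s*(-3 + s))/3 = s*(-3 + s))
(m(0)*U(-5))*r(6) = (4*(-5))*(6*(-3 + 6)) = -120*3 = -20*18 = -360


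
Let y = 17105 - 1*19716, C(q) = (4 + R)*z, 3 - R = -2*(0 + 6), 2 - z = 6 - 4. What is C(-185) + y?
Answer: -2611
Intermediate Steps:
z = 0 (z = 2 - (6 - 4) = 2 - 1*2 = 2 - 2 = 0)
R = 15 (R = 3 - (-1)*2*(0 + 6) = 3 - (-1)*2*6 = 3 - (-1)*12 = 3 - 1*(-12) = 3 + 12 = 15)
C(q) = 0 (C(q) = (4 + 15)*0 = 19*0 = 0)
y = -2611 (y = 17105 - 19716 = -2611)
C(-185) + y = 0 - 2611 = -2611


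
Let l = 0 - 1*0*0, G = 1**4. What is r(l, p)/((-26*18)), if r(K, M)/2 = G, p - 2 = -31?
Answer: -1/234 ≈ -0.0042735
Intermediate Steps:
p = -29 (p = 2 - 31 = -29)
G = 1
l = 0 (l = 0 - 0*0 = 0 - 1*0 = 0 + 0 = 0)
r(K, M) = 2 (r(K, M) = 2*1 = 2)
r(l, p)/((-26*18)) = 2/((-26*18)) = 2/(-468) = 2*(-1/468) = -1/234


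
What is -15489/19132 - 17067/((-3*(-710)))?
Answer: -59919569/6791860 ≈ -8.8223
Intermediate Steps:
-15489/19132 - 17067/((-3*(-710))) = -15489*1/19132 - 17067/2130 = -15489/19132 - 17067*1/2130 = -15489/19132 - 5689/710 = -59919569/6791860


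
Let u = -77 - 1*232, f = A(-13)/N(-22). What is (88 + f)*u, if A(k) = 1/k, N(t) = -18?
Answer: -2121079/78 ≈ -27193.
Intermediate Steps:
f = 1/234 (f = 1/(-13*(-18)) = -1/13*(-1/18) = 1/234 ≈ 0.0042735)
u = -309 (u = -77 - 232 = -309)
(88 + f)*u = (88 + 1/234)*(-309) = (20593/234)*(-309) = -2121079/78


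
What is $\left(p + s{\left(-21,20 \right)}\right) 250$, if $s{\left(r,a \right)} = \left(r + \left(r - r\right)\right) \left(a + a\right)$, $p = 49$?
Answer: $-197750$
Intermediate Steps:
$s{\left(r,a \right)} = 2 a r$ ($s{\left(r,a \right)} = \left(r + 0\right) 2 a = r 2 a = 2 a r$)
$\left(p + s{\left(-21,20 \right)}\right) 250 = \left(49 + 2 \cdot 20 \left(-21\right)\right) 250 = \left(49 - 840\right) 250 = \left(-791\right) 250 = -197750$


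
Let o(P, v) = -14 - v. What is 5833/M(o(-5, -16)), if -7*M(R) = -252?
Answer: 5833/36 ≈ 162.03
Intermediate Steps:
M(R) = 36 (M(R) = -⅐*(-252) = 36)
5833/M(o(-5, -16)) = 5833/36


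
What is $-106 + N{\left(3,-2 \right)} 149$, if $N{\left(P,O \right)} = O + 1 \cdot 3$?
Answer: $43$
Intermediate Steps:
$N{\left(P,O \right)} = 3 + O$ ($N{\left(P,O \right)} = O + 3 = 3 + O$)
$-106 + N{\left(3,-2 \right)} 149 = -106 + \left(3 - 2\right) 149 = -106 + 1 \cdot 149 = -106 + 149 = 43$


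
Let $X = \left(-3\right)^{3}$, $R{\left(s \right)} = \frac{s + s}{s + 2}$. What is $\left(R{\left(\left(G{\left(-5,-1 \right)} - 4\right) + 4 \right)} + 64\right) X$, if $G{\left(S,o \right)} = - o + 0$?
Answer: $-1746$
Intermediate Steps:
$G{\left(S,o \right)} = - o$
$R{\left(s \right)} = \frac{2 s}{2 + s}$
$X = -27$
$\left(R{\left(\left(G{\left(-5,-1 \right)} - 4\right) + 4 \right)} + 64\right) X = \left(\frac{2 \left(\left(\left(-1\right) \left(-1\right) - 4\right) + 4\right)}{2 + \left(\left(\left(-1\right) \left(-1\right) - 4\right) + 4\right)} + 64\right) \left(-27\right) = \left(\frac{2 \left(\left(1 - 4\right) + 4\right)}{2 + \left(\left(1 - 4\right) + 4\right)} + 64\right) \left(-27\right) = \left(\frac{2 \left(-3 + 4\right)}{2 + \left(-3 + 4\right)} + 64\right) \left(-27\right) = \left(2 \cdot 1 \frac{1}{2 + 1} + 64\right) \left(-27\right) = \left(2 \cdot 1 \cdot \frac{1}{3} + 64\right) \left(-27\right) = \left(\frac{2}{3} + 64\right) \left(-27\right) = \frac{194}{3} \left(-27\right) = -1746$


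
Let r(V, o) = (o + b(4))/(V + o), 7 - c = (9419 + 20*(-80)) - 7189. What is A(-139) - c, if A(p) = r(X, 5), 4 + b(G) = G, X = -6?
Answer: 618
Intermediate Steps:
b(G) = -4 + G
c = -623 (c = 7 - ((9419 + 20*(-80)) - 7189) = 7 - ((9419 - 1600) - 7189) = 7 - (7819 - 7189) = 7 - 1*630 = 7 - 630 = -623)
r(V, o) = o/(V + o) (r(V, o) = (o + (-4 + 4))/(V + o) = (o + 0)/(V + o) = o/(V + o))
A(p) = -5 (A(p) = 5/(-6 + 5) = 5/(-1) = 5*(-1) = -5)
A(-139) - c = -5 - 1*(-623) = -5 + 623 = 618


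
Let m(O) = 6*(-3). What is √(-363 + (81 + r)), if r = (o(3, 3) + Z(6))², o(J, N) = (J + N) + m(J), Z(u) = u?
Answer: I*√246 ≈ 15.684*I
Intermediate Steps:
m(O) = -18
o(J, N) = -18 + J + N (o(J, N) = (J + N) - 18 = -18 + J + N)
r = 36 (r = ((-18 + 3 + 3) + 6)² = (-12 + 6)² = (-6)² = 36)
√(-363 + (81 + r)) = √(-363 + (81 + 36)) = √(-363 + 117) = √(-246) = I*√246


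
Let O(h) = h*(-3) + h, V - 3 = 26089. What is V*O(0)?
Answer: 0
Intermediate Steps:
V = 26092 (V = 3 + 26089 = 26092)
O(h) = -2*h (O(h) = -3*h + h = -2*h)
V*O(0) = 26092*(-2*0) = 26092*0 = 0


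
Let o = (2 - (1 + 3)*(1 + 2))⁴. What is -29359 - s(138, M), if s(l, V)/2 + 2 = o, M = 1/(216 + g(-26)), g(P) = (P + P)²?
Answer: -49355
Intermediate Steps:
g(P) = 4*P² (g(P) = (2*P)² = 4*P²)
M = 1/2920 (M = 1/(216 + 4*(-26)²) = 1/(216 + 4*676) = 1/(216 + 2704) = 1/2920 ≈ 0.00034247)
o = 10000 (o = (2 - 4*3)⁴ = (2 - 1*12)⁴ = (2 - 12)⁴ = (-10)⁴ = 10000)
s(l, V) = 19996 (s(l, V) = -4 + 2*10000 = -4 + 20000 = 19996)
-29359 - s(138, M) = -29359 - 1*19996 = -29359 - 19996 = -49355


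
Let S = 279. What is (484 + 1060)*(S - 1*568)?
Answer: -446216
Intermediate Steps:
(484 + 1060)*(S - 1*568) = (484 + 1060)*(279 - 1*568) = 1544*(279 - 568) = 1544*(-289) = -446216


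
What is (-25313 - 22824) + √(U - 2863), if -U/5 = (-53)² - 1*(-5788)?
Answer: -48137 + 2*I*√11462 ≈ -48137.0 + 214.12*I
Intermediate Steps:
U = -42985 (U = -5*((-53)² - 1*(-5788)) = -5*(2809 + 5788) = -5*8597 = -42985)
(-25313 - 22824) + √(U - 2863) = (-25313 - 22824) + √(-42985 - 2863) = -48137 + √(-45848) = -48137 + 2*I*√11462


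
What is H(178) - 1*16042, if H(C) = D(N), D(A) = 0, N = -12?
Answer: -16042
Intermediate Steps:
H(C) = 0
H(178) - 1*16042 = 0 - 1*16042 = 0 - 16042 = -16042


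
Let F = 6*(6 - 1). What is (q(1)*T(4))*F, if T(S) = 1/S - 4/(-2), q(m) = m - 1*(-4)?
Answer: 675/2 ≈ 337.50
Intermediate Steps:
q(m) = 4 + m (q(m) = m + 4 = 4 + m)
T(S) = 2 + 1/S (T(S) = 1/S - 4*(-½) = 1/S + 2 = 2 + 1/S)
F = 30 (F = 6*5 = 30)
(q(1)*T(4))*F = ((4 + 1)*(2 + 1/4))*30 = (5*(2 + ¼))*30 = (5*(9/4))*30 = (45/4)*30 = 675/2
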